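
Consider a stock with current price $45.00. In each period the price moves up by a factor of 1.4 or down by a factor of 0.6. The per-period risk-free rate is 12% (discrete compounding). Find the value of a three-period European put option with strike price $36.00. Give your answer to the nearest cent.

Risk-neutral probability p = (1 + 0.12 − 0.6)/(1.4 − 0.6) = 0.5200/0.8000 = 0.6500
Terminal stock prices: S_uuu = 123.5, S_uud = 52.92, S_udd = 22.68, S_ddd = 9.72
Terminal payoffs (K − S): max(-87.48, 0) = 0, max(-16.92, 0) = 0, max(13.32, 0) = 13.32, max(26.28, 0) = 26.28
Node uu (S = 88.2): V_uu = 1/1.12·[0.6500·0.0000 + 0.3500·0.0000] = 0.0000
Node ud (S = 37.8): V_ud = 1/1.12·[0.6500·0.0000 + 0.3500·13.3200] = 4.1625
Node dd (S = 16.2): V_dd = 1/1.12·[0.6500·13.3200 + 0.3500·26.2800] = 15.9429
Node u (S = 63): V_u = 1/1.12·[0.6500·0.0000 + 0.3500·4.1625] = 1.3008
Node d (S = 27): V_d = 1/1.12·[0.6500·4.1625 + 0.3500·15.9429] = 7.3979
Node 0 (S = 45): V_0 = 1/1.12·[0.6500·1.3008 + 0.3500·7.3979] = 3.0668

$3.07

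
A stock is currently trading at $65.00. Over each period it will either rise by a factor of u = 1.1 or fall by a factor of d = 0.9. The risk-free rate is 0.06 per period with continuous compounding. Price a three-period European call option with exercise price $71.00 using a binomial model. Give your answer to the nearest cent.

$6.87

Risk-neutral probability p = (e^0.06 − 0.9)/(1.1 − 0.9) = 0.1618/0.2000 = 0.8092
Terminal stock prices: S_uuu = 86.52, S_uud = 70.79, S_udd = 57.92, S_ddd = 47.39
Terminal payoffs (S − K): max(15.52, 0) = 15.52, max(-0.215, 0) = 0, max(-13.08, 0) = 0, max(-23.61, 0) = 0
Node uu (S = 78.65): V_uu = e^(−0.06)·[0.8092·15.5150 + 0.1908·0.0000] = 11.8234
Node ud (S = 64.35): V_ud = e^(−0.06)·[0.8092·0.0000 + 0.1908·0.0000] = 0.0000
Node dd (S = 52.65): V_dd = e^(−0.06)·[0.8092·0.0000 + 0.1908·0.0000] = 0.0000
Node u (S = 71.5): V_u = e^(−0.06)·[0.8092·11.8234 + 0.1908·0.0000] = 9.0101
Node d (S = 58.5): V_d = e^(−0.06)·[0.8092·0.0000 + 0.1908·0.0000] = 0.0000
Node 0 (S = 65): V_0 = e^(−0.06)·[0.8092·9.0101 + 0.1908·0.0000] = 6.8662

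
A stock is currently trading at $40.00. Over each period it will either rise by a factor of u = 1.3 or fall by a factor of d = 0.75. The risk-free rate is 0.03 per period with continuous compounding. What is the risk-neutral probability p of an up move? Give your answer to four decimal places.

Risk-neutral probability p = (e^0.03 − 0.75)/(1.3 − 0.75) = 0.2805/0.5500 = 0.5099

p = 0.5099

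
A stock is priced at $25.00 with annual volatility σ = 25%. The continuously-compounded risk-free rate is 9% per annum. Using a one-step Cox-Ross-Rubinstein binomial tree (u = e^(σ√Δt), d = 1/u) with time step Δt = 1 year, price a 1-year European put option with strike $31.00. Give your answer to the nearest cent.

CRR parameters: u = e^(σ√Δt) = e^(0.25·√1) = 1.2840, d = 1/u = 0.7788
Per-period rate: rΔt = 0.09·1 = 0.09, so R = e^0.09 = 1.0942
Risk-neutral probability p = (e^0.09 − 0.7788)/(1.2840 − 0.7788) = 0.3154/0.5052 = 0.6242
Terminal stock prices: S_u = 32.1, S_d = 19.47
Terminal payoffs (K − S): max(-1.101, 0) = 0, max(11.53, 0) = 11.53
Node 0 (S = 25): V_0 = e^(−0.09)·[0.6242·0.0000 + 0.3758·11.5300] = 3.9598

$3.96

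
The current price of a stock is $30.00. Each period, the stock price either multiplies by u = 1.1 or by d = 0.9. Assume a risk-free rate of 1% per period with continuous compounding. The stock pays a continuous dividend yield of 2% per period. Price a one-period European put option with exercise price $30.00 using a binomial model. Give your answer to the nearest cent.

$1.63

Per-period risk-free factor R = e^0.01 = 1.0101; dividend-adjusted growth = e^(0.01−0.02) = 0.9900.
Risk-neutral probability p = (0.9900 − 0.9)/(1.1 − 0.9) = 0.0900/0.2000 = 0.4502
Terminal stock prices: S_u = 33, S_d = 27
Terminal payoffs (K − S): max(-3, 0) = 0, max(3, 0) = 3
Node 0 (S = 30): V_0 = e^(−0.01)·[0.4502·0.0000 + 0.5498·3.0000] = 1.6328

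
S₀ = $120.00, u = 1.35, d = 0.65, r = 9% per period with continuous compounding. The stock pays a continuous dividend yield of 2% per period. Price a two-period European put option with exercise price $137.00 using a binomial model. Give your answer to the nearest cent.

$24.00

Per-period risk-free factor R = e^0.09 = 1.0942; dividend-adjusted growth = e^(0.09−0.02) = 1.0725.
Risk-neutral probability p = (1.0725 − 0.65)/(1.35 − 0.65) = 0.4225/0.7000 = 0.6036
Terminal stock prices: S_uu = 218.7, S_ud = 105.3, S_dd = 50.7
Terminal payoffs (K − S): max(-81.7, 0) = 0, max(31.7, 0) = 31.7, max(86.3, 0) = 86.3
Node u (S = 162): V_u = e^(−0.09)·[0.6036·0.0000 + 0.3964·31.7000] = 11.4848
Node d (S = 78): V_d = e^(−0.09)·[0.6036·31.7000 + 0.3964·86.3000] = 48.7531
Node 0 (S = 120): V_0 = e^(−0.09)·[0.6036·11.4848 + 0.3964·48.7531] = 23.9986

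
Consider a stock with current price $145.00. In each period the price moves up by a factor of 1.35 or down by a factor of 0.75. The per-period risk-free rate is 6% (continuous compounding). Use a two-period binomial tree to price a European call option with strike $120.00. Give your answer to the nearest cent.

$46.43

Risk-neutral probability p = (e^0.06 − 0.75)/(1.35 − 0.75) = 0.3118/0.6000 = 0.5197
Terminal stock prices: S_uu = 264.3, S_ud = 146.8, S_dd = 81.56
Terminal payoffs (S − K): max(144.3, 0) = 144.3, max(26.81, 0) = 26.81, max(-38.44, 0) = 0
Node u (S = 195.8): V_u = e^(−0.06)·[0.5197·144.2625 + 0.4803·26.8125] = 82.7383
Node d (S = 108.8): V_d = e^(−0.06)·[0.5197·26.8125 + 0.4803·0.0000] = 13.1237
Node 0 (S = 145): V_0 = e^(−0.06)·[0.5197·82.7383 + 0.4803·13.1237] = 46.4330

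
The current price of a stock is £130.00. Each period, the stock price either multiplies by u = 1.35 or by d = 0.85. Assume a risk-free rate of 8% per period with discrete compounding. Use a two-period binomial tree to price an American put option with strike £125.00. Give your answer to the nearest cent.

£7.77

Risk-neutral probability p = (1 + 0.08 − 0.85)/(1.35 − 0.85) = 0.2300/0.5000 = 0.4600
Terminal stock prices: S_uu = 236.9, S_ud = 149.2, S_dd = 93.92
Terminal payoffs (K − S): max(-111.9, 0) = 0, max(-24.17, 0) = 0, max(31.08, 0) = 31.08
Node u (S = 175.5): continuation = 1/1.08·[0.4600·0.0000 + 0.5400·0.0000] = 0.0000; exercise value = 0.0000 ≤ continuation, so V_u = 0.0000
Node d (S = 110.5): continuation = 1/1.08·[0.4600·0.0000 + 0.5400·31.0750] = 15.5375; exercise value = 14.5000 ≤ continuation, so V_d = 15.5375
Node 0 (S = 130): continuation = 1/1.08·[0.4600·0.0000 + 0.5400·15.5375] = 7.7688; exercise value = 0.0000 ≤ continuation, so V_0 = 7.7688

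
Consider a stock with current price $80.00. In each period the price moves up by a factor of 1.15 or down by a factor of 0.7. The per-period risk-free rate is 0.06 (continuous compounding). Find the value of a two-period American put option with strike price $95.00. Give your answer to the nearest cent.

Risk-neutral probability p = (e^0.06 − 0.7)/(1.15 − 0.7) = 0.3618/0.4500 = 0.8041
Terminal stock prices: S_uu = 105.8, S_ud = 64.4, S_dd = 39.2
Terminal payoffs (K − S): max(-10.8, 0) = 0, max(30.6, 0) = 30.6, max(55.8, 0) = 55.8
Node u (S = 92): continuation = e^(−0.06)·[0.8041·0.0000 + 0.1959·30.6000] = 5.6460; exercise value = 3.0000 ≤ continuation, so V_u = 5.6460
Node d (S = 56): continuation = e^(−0.06)·[0.8041·30.6000 + 0.1959·55.8000] = 33.4676; exercise value = 39.0000 > continuation, so V_d = 39.0000 (exercise)
Node 0 (S = 80): continuation = e^(−0.06)·[0.8041·5.6460 + 0.1959·39.0000] = 11.4713; exercise value = 15.0000 > continuation, so V_0 = 15.0000 (exercise)

$15.00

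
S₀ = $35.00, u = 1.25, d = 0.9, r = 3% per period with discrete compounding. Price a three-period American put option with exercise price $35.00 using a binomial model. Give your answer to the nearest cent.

Risk-neutral probability p = (1 + 0.03 − 0.9)/(1.25 − 0.9) = 0.1300/0.3500 = 0.3714
Terminal stock prices: S_uuu = 68.36, S_uud = 49.22, S_udd = 35.44, S_ddd = 25.52
Terminal payoffs (K − S): max(-33.36, 0) = 0, max(-14.22, 0) = 0, max(-0.4375, 0) = 0, max(9.485, 0) = 9.485
Node uu (S = 54.69): continuation = 1/1.03·[0.3714·0.0000 + 0.6286·0.0000] = 0.0000; exercise value = 0.0000 ≤ continuation, so V_uu = 0.0000
Node ud (S = 39.38): continuation = 1/1.03·[0.3714·0.0000 + 0.6286·0.0000] = 0.0000; exercise value = 0.0000 ≤ continuation, so V_ud = 0.0000
Node dd (S = 28.35): continuation = 1/1.03·[0.3714·0.0000 + 0.6286·9.4850] = 5.7883; exercise value = 6.6500 > continuation, so V_dd = 6.6500 (exercise)
Node u (S = 43.75): continuation = 1/1.03·[0.3714·0.0000 + 0.6286·0.0000] = 0.0000; exercise value = 0.0000 ≤ continuation, so V_u = 0.0000
Node d (S = 31.5): continuation = 1/1.03·[0.3714·0.0000 + 0.6286·6.6500] = 4.0583; exercise value = 3.5000 ≤ continuation, so V_d = 4.0583
Node 0 (S = 35): continuation = 1/1.03·[0.3714·0.0000 + 0.6286·4.0583] = 2.4766; exercise value = 0.0000 ≤ continuation, so V_0 = 2.4766

$2.48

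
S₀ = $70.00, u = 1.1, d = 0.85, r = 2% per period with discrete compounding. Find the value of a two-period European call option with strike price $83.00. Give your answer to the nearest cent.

$0.76

Risk-neutral probability p = (1 + 0.02 − 0.85)/(1.1 − 0.85) = 0.1700/0.2500 = 0.6800
Terminal stock prices: S_uu = 84.7, S_ud = 65.45, S_dd = 50.57
Terminal payoffs (S − K): max(1.7, 0) = 1.7, max(-17.55, 0) = 0, max(-32.43, 0) = 0
Node u (S = 77): V_u = 1/1.02·[0.6800·1.7000 + 0.3200·0.0000] = 1.1333
Node d (S = 59.5): V_d = 1/1.02·[0.6800·0.0000 + 0.3200·0.0000] = 0.0000
Node 0 (S = 70): V_0 = 1/1.02·[0.6800·1.1333 + 0.3200·0.0000] = 0.7556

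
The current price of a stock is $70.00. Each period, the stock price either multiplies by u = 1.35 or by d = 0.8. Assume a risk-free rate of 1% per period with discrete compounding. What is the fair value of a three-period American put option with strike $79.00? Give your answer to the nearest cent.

Risk-neutral probability p = (1 + 0.01 − 0.8)/(1.35 − 0.8) = 0.2100/0.5500 = 0.3818
Terminal stock prices: S_uuu = 172.2, S_uud = 102.1, S_udd = 60.48, S_ddd = 35.84
Terminal payoffs (K − S): max(-93.23, 0) = 0, max(-23.06, 0) = 0, max(18.52, 0) = 18.52, max(43.16, 0) = 43.16
Node uu (S = 127.6): continuation = 1/1.01·[0.3818·0.0000 + 0.6182·0.0000] = 0.0000; exercise value = 0.0000 ≤ continuation, so V_uu = 0.0000
Node ud (S = 75.6): continuation = 1/1.01·[0.3818·0.0000 + 0.6182·18.5200] = 11.3354; exercise value = 3.4000 ≤ continuation, so V_ud = 11.3354
Node dd (S = 44.8): continuation = 1/1.01·[0.3818·18.5200 + 0.6182·43.1600] = 33.4178; exercise value = 34.2000 > continuation, so V_dd = 34.2000 (exercise)
Node u (S = 94.5): continuation = 1/1.01·[0.3818·0.0000 + 0.6182·11.3354] = 6.9379; exercise value = 0.0000 ≤ continuation, so V_u = 6.9379
Node d (S = 56): continuation = 1/1.01·[0.3818·11.3354 + 0.6182·34.2000] = 25.2177; exercise value = 23.0000 ≤ continuation, so V_d = 25.2177
Node 0 (S = 70): continuation = 1/1.01·[0.3818·6.9379 + 0.6182·25.2177] = 18.0576; exercise value = 9.0000 ≤ continuation, so V_0 = 18.0576

$18.06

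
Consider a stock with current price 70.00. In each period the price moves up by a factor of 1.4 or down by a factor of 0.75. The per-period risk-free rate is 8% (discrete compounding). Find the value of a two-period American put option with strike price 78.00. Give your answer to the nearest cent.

Risk-neutral probability p = (1 + 0.08 − 0.75)/(1.4 − 0.75) = 0.3300/0.6500 = 0.5077
Terminal stock prices: S_uu = 137.2, S_ud = 73.5, S_dd = 39.38
Terminal payoffs (K − S): max(-59.2, 0) = 0, max(4.5, 0) = 4.5, max(38.62, 0) = 38.62
Node u (S = 98): continuation = 1/1.08·[0.5077·0.0000 + 0.4923·4.5000] = 2.0513; exercise value = 0.0000 ≤ continuation, so V_u = 2.0513
Node d (S = 52.5): continuation = 1/1.08·[0.5077·4.5000 + 0.4923·38.6250] = 19.7222; exercise value = 25.5000 > continuation, so V_d = 25.5000 (exercise)
Node 0 (S = 70): continuation = 1/1.08·[0.5077·2.0513 + 0.4923·25.5000] = 12.5882; exercise value = 8.0000 ≤ continuation, so V_0 = 12.5882

12.59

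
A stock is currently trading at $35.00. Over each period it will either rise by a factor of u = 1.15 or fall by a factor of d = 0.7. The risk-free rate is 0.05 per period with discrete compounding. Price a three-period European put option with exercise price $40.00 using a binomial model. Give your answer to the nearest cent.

Risk-neutral probability p = (1 + 0.05 − 0.7)/(1.15 − 0.7) = 0.3500/0.4500 = 0.7778
Terminal stock prices: S_uuu = 53.23, S_uud = 32.4, S_udd = 19.72, S_ddd = 12
Terminal payoffs (K − S): max(-13.23, 0) = 0, max(7.599, 0) = 7.599, max(20.28, 0) = 20.28, max(28, 0) = 28
Node uu (S = 46.29): V_uu = 1/1.05·[0.7778·0.0000 + 0.2222·7.5988] = 1.6082
Node ud (S = 28.17): V_ud = 1/1.05·[0.7778·7.5988 + 0.2222·20.2775] = 9.9202
Node dd (S = 17.15): V_dd = 1/1.05·[0.7778·20.2775 + 0.2222·27.9950] = 20.9452
Node u (S = 40.25): V_u = 1/1.05·[0.7778·1.6082 + 0.2222·9.9202] = 3.2908
Node d (S = 24.5): V_d = 1/1.05·[0.7778·9.9202 + 0.2222·20.9452] = 11.7812
Node 0 (S = 35): V_0 = 1/1.05·[0.7778·3.2908 + 0.2222·11.7812] = 4.9310

$4.93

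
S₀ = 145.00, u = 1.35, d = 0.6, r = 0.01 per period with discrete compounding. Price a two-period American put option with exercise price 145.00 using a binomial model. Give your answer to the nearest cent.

32.73

Risk-neutral probability p = (1 + 0.01 − 0.6)/(1.35 − 0.6) = 0.4100/0.7500 = 0.5467
Terminal stock prices: S_uu = 264.3, S_ud = 117.4, S_dd = 52.2
Terminal payoffs (K − S): max(-119.3, 0) = 0, max(27.55, 0) = 27.55, max(92.8, 0) = 92.8
Node u (S = 195.8): continuation = 1/1.01·[0.5467·0.0000 + 0.4533·27.5500] = 12.3657; exercise value = 0.0000 ≤ continuation, so V_u = 12.3657
Node d (S = 87): continuation = 1/1.01·[0.5467·27.5500 + 0.4533·92.8000] = 56.5644; exercise value = 58.0000 > continuation, so V_d = 58.0000 (exercise)
Node 0 (S = 145): continuation = 1/1.01·[0.5467·12.3657 + 0.4533·58.0000] = 32.7260; exercise value = 0.0000 ≤ continuation, so V_0 = 32.7260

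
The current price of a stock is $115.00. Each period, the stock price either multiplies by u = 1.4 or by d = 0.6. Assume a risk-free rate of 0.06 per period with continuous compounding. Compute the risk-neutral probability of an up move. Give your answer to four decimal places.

Risk-neutral probability p = (e^0.06 − 0.6)/(1.4 − 0.6) = 0.4618/0.8000 = 0.5773

p = 0.5773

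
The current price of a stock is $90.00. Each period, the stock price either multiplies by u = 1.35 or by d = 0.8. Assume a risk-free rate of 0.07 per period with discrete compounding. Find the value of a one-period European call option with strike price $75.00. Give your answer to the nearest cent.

Risk-neutral probability p = (1 + 0.07 − 0.8)/(1.35 − 0.8) = 0.2700/0.5500 = 0.4909
Terminal stock prices: S_u = 121.5, S_d = 72
Terminal payoffs (S − K): max(46.5, 0) = 46.5, max(-3, 0) = 0
Node 0 (S = 90): V_0 = 1/1.07·[0.4909·46.5000 + 0.5091·0.0000] = 21.3339

$21.33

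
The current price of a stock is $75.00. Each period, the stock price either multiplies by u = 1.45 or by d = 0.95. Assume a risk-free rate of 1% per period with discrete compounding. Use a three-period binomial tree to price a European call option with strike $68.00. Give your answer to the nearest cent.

$11.45

Risk-neutral probability p = (1 + 0.01 − 0.95)/(1.45 − 0.95) = 0.0600/0.5000 = 0.1200
Terminal stock prices: S_uuu = 228.6, S_uud = 149.8, S_udd = 98.15, S_ddd = 64.3
Terminal payoffs (S − K): max(160.6, 0) = 160.6, max(81.8, 0) = 81.8, max(30.15, 0) = 30.15, max(-3.697, 0) = 0
Node uu (S = 157.7): V_uu = 1/1.01·[0.1200·160.6469 + 0.8800·81.8031] = 90.3608
Node ud (S = 103.3): V_ud = 1/1.01·[0.1200·81.8031 + 0.8800·30.1469] = 35.9858
Node dd (S = 67.69): V_dd = 1/1.01·[0.1200·30.1469 + 0.8800·0.0000] = 3.5818
Node u (S = 108.8): V_u = 1/1.01·[0.1200·90.3608 + 0.8800·35.9858] = 42.0899
Node d (S = 71.25): V_d = 1/1.01·[0.1200·35.9858 + 0.8800·3.5818] = 7.3963
Node 0 (S = 75): V_0 = 1/1.01·[0.1200·42.0899 + 0.8800·7.3963] = 11.4451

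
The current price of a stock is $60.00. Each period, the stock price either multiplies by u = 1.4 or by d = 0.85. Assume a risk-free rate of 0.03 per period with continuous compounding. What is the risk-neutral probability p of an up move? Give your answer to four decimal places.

Risk-neutral probability p = (e^0.03 − 0.85)/(1.4 − 0.85) = 0.1805/0.5500 = 0.3281

p = 0.3281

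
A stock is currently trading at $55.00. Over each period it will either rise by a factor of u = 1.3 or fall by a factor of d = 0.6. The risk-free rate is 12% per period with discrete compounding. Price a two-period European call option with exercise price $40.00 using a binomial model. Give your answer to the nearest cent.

Risk-neutral probability p = (1 + 0.12 − 0.6)/(1.3 − 0.6) = 0.5200/0.7000 = 0.7429
Terminal stock prices: S_uu = 92.95, S_ud = 42.9, S_dd = 19.8
Terminal payoffs (S − K): max(52.95, 0) = 52.95, max(2.9, 0) = 2.9, max(-20.2, 0) = 0
Node u (S = 71.5): V_u = 1/1.12·[0.7429·52.9500 + 0.2571·2.9000] = 35.7857
Node d (S = 33): V_d = 1/1.12·[0.7429·2.9000 + 0.2571·0.0000] = 1.9235
Node 0 (S = 55): V_0 = 1/1.12·[0.7429·35.7857 + 0.2571·1.9235] = 24.1770

$24.18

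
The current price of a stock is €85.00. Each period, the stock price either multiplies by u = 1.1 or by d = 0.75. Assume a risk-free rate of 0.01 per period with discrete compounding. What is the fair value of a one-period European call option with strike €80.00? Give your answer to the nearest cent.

Risk-neutral probability p = (1 + 0.01 − 0.75)/(1.1 − 0.75) = 0.2600/0.3500 = 0.7429
Terminal stock prices: S_u = 93.5, S_d = 63.75
Terminal payoffs (S − K): max(13.5, 0) = 13.5, max(-16.25, 0) = 0
Node 0 (S = 85): V_0 = 1/1.01·[0.7429·13.5000 + 0.2571·0.0000] = 9.9293

€9.93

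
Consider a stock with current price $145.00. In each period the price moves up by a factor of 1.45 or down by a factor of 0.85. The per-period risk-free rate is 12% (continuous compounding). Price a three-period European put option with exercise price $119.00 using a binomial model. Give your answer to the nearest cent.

$3.25

Risk-neutral probability p = (e^0.12 − 0.85)/(1.45 − 0.85) = 0.2775/0.6000 = 0.4625
Terminal stock prices: S_uuu = 442.1, S_uud = 259.1, S_udd = 151.9, S_ddd = 89.05
Terminal payoffs (K − S): max(-323.1, 0) = 0, max(-140.1, 0) = 0, max(-32.91, 0) = 0, max(29.95, 0) = 29.95
Node uu (S = 304.9): V_uu = e^(−0.12)·[0.4625·0.0000 + 0.5375·0.0000] = 0.0000
Node ud (S = 178.7): V_ud = e^(−0.12)·[0.4625·0.0000 + 0.5375·0.0000] = 0.0000
Node dd (S = 104.8): V_dd = e^(−0.12)·[0.4625·0.0000 + 0.5375·29.9519] = 14.2788
Node u (S = 210.2): V_u = e^(−0.12)·[0.4625·0.0000 + 0.5375·0.0000] = 0.0000
Node d (S = 123.2): V_d = e^(−0.12)·[0.4625·0.0000 + 0.5375·14.2788] = 6.8070
Node 0 (S = 145): V_0 = e^(−0.12)·[0.4625·0.0000 + 0.5375·6.8070] = 3.2451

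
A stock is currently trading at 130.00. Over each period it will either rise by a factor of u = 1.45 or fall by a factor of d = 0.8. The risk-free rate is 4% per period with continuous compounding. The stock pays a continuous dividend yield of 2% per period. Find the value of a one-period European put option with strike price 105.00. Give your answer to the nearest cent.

Per-period risk-free factor R = e^0.04 = 1.0408; dividend-adjusted growth = e^(0.04−0.02) = 1.0202.
Risk-neutral probability p = (1.0202 − 0.8)/(1.45 − 0.8) = 0.2202/0.6500 = 0.3388
Terminal stock prices: S_u = 188.5, S_d = 104
Terminal payoffs (K − S): max(-83.5, 0) = 0, max(1, 0) = 1
Node 0 (S = 130): V_0 = e^(−0.04)·[0.3388·0.0000 + 0.6612·1.0000] = 0.6353

0.64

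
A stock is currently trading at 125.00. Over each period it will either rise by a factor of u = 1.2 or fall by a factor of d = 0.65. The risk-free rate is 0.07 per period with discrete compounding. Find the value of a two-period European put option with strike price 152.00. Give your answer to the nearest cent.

22.02

Risk-neutral probability p = (1 + 0.07 − 0.65)/(1.2 − 0.65) = 0.4200/0.5500 = 0.7636
Terminal stock prices: S_uu = 180, S_ud = 97.5, S_dd = 52.81
Terminal payoffs (K − S): max(-28, 0) = 0, max(54.5, 0) = 54.5, max(99.19, 0) = 99.19
Node u (S = 150): V_u = 1/1.07·[0.7636·0.0000 + 0.2364·54.5000] = 12.0391
Node d (S = 81.25): V_d = 1/1.07·[0.7636·54.5000 + 0.2364·99.1875] = 60.8061
Node 0 (S = 125): V_0 = 1/1.07·[0.7636·12.0391 + 0.2364·60.8061] = 22.0241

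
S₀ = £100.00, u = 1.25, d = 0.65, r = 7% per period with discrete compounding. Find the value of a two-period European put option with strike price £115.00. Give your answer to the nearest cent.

£18.10

Risk-neutral probability p = (1 + 0.07 − 0.65)/(1.25 − 0.65) = 0.4200/0.6000 = 0.7000
Terminal stock prices: S_uu = 156.2, S_ud = 81.25, S_dd = 42.25
Terminal payoffs (K − S): max(-41.25, 0) = 0, max(33.75, 0) = 33.75, max(72.75, 0) = 72.75
Node u (S = 125): V_u = 1/1.07·[0.7000·0.0000 + 0.3000·33.7500] = 9.4626
Node d (S = 65): V_d = 1/1.07·[0.7000·33.7500 + 0.3000·72.7500] = 42.4766
Node 0 (S = 100): V_0 = 1/1.07·[0.7000·9.4626 + 0.3000·42.4766] = 18.0998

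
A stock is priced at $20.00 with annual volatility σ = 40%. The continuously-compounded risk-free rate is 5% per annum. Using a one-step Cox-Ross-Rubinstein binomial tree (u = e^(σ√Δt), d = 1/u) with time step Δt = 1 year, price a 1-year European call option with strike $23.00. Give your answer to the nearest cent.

CRR parameters: u = e^(σ√Δt) = e^(0.4·√1) = 1.4918, d = 1/u = 0.6703
Per-period rate: rΔt = 0.05·1 = 0.05, so R = e^0.05 = 1.0513
Risk-neutral probability p = (e^0.05 − 0.6703)/(1.4918 − 0.6703) = 0.3810/0.8215 = 0.4637
Terminal stock prices: S_u = 29.84, S_d = 13.41
Terminal payoffs (S − K): max(6.836, 0) = 6.836, max(-9.594, 0) = 0
Node 0 (S = 20): V_0 = e^(−0.05)·[0.4637·6.8365 + 0.5363·0.0000] = 3.0156

$3.02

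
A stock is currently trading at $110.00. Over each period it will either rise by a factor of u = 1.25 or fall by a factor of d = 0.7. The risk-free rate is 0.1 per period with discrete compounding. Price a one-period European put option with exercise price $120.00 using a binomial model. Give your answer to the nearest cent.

$10.66

Risk-neutral probability p = (1 + 0.1 − 0.7)/(1.25 − 0.7) = 0.4000/0.5500 = 0.7273
Terminal stock prices: S_u = 137.5, S_d = 77
Terminal payoffs (K − S): max(-17.5, 0) = 0, max(43, 0) = 43
Node 0 (S = 110): V_0 = 1/1.1·[0.7273·0.0000 + 0.2727·43.0000] = 10.6612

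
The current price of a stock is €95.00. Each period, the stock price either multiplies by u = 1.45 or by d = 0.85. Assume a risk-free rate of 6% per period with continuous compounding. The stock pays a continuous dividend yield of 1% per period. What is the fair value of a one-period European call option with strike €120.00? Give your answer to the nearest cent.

Per-period risk-free factor R = e^0.06 = 1.0618; dividend-adjusted growth = e^(0.06−0.01) = 1.0513.
Risk-neutral probability p = (1.0513 − 0.85)/(1.45 − 0.85) = 0.2013/0.6000 = 0.3355
Terminal stock prices: S_u = 137.8, S_d = 80.75
Terminal payoffs (S − K): max(17.75, 0) = 17.75, max(-39.25, 0) = 0
Node 0 (S = 95): V_0 = e^(−0.06)·[0.3355·17.7500 + 0.6645·0.0000] = 5.6075

€5.61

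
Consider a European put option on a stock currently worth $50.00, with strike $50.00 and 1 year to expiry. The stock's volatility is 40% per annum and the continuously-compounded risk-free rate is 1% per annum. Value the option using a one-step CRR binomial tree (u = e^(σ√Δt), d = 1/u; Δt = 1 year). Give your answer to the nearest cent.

CRR parameters: u = e^(σ√Δt) = e^(0.4·√1) = 1.4918, d = 1/u = 0.6703
Per-period rate: rΔt = 0.01·1 = 0.01, so R = e^0.01 = 1.0101
Risk-neutral probability p = (e^0.01 − 0.6703)/(1.4918 − 0.6703) = 0.3397/0.8215 = 0.4135
Terminal stock prices: S_u = 74.59, S_d = 33.52
Terminal payoffs (K − S): max(-24.59, 0) = 0, max(16.48, 0) = 16.48
Node 0 (S = 50): V_0 = e^(−0.01)·[0.4135·0.0000 + 0.5865·16.4840] = 9.5709

$9.57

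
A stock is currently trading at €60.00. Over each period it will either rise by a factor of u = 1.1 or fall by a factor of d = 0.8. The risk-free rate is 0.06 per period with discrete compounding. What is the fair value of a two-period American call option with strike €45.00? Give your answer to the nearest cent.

Risk-neutral probability p = (1 + 0.06 − 0.8)/(1.1 − 0.8) = 0.2600/0.3000 = 0.8667
Terminal stock prices: S_uu = 72.6, S_ud = 52.8, S_dd = 38.4
Terminal payoffs (S − K): max(27.6, 0) = 27.6, max(7.8, 0) = 7.8, max(-6.6, 0) = 0
Node u (S = 66): continuation = 1/1.06·[0.8667·27.6000 + 0.1333·7.8000] = 23.5472; exercise value = 21.0000 ≤ continuation, so V_u = 23.5472
Node d (S = 48): continuation = 1/1.06·[0.8667·7.8000 + 0.1333·0.0000] = 6.3774; exercise value = 3.0000 ≤ continuation, so V_d = 6.3774
Node 0 (S = 60): continuation = 1/1.06·[0.8667·23.5472 + 0.1333·6.3774] = 20.0546; exercise value = 15.0000 ≤ continuation, so V_0 = 20.0546

€20.05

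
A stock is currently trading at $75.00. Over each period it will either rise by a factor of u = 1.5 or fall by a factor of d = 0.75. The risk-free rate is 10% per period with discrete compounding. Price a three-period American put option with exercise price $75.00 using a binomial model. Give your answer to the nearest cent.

Risk-neutral probability p = (1 + 0.1 − 0.75)/(1.5 − 0.75) = 0.3500/0.7500 = 0.4667
Terminal stock prices: S_uuu = 253.1, S_uud = 126.6, S_udd = 63.28, S_ddd = 31.64
Terminal payoffs (K − S): max(-178.1, 0) = 0, max(-51.56, 0) = 0, max(11.72, 0) = 11.72, max(43.36, 0) = 43.36
Node uu (S = 168.8): continuation = 1/1.1·[0.4667·0.0000 + 0.5333·0.0000] = 0.0000; exercise value = 0.0000 ≤ continuation, so V_uu = 0.0000
Node ud (S = 84.38): continuation = 1/1.1·[0.4667·0.0000 + 0.5333·11.7188] = 5.6818; exercise value = 0.0000 ≤ continuation, so V_ud = 5.6818
Node dd (S = 42.19): continuation = 1/1.1·[0.4667·11.7188 + 0.5333·43.3594] = 25.9943; exercise value = 32.8125 > continuation, so V_dd = 32.8125 (exercise)
Node u (S = 112.5): continuation = 1/1.1·[0.4667·0.0000 + 0.5333·5.6818] = 2.7548; exercise value = 0.0000 ≤ continuation, so V_u = 2.7548
Node d (S = 56.25): continuation = 1/1.1·[0.4667·5.6818 + 0.5333·32.8125] = 18.3196; exercise value = 18.7500 > continuation, so V_d = 18.7500 (exercise)
Node 0 (S = 75): continuation = 1/1.1·[0.4667·2.7548 + 0.5333·18.7500] = 10.2596; exercise value = 0.0000 ≤ continuation, so V_0 = 10.2596

$10.26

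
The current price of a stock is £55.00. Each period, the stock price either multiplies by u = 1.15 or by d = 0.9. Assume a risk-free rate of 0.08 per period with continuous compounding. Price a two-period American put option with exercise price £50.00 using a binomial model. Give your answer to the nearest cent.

Risk-neutral probability p = (e^0.08 − 0.9)/(1.15 − 0.9) = 0.1833/0.2500 = 0.7331
Terminal stock prices: S_uu = 72.74, S_ud = 56.92, S_dd = 44.55
Terminal payoffs (K − S): max(-22.74, 0) = 0, max(-6.925, 0) = 0, max(5.45, 0) = 5.45
Node u (S = 63.25): continuation = e^(−0.08)·[0.7331·0.0000 + 0.2669·0.0000] = 0.0000; exercise value = 0.0000 ≤ continuation, so V_u = 0.0000
Node d (S = 49.5): continuation = e^(−0.08)·[0.7331·0.0000 + 0.2669·5.4500] = 1.3425; exercise value = 0.5000 ≤ continuation, so V_d = 1.3425
Node 0 (S = 55): continuation = e^(−0.08)·[0.7331·0.0000 + 0.2669·1.3425] = 0.3307; exercise value = 0.0000 ≤ continuation, so V_0 = 0.3307

£0.33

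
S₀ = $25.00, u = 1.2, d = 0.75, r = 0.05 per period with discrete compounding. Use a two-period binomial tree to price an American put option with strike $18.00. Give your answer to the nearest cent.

$0.40

Risk-neutral probability p = (1 + 0.05 − 0.75)/(1.2 − 0.75) = 0.3000/0.4500 = 0.6667
Terminal stock prices: S_uu = 36, S_ud = 22.5, S_dd = 14.06
Terminal payoffs (K − S): max(-18, 0) = 0, max(-4.5, 0) = 0, max(3.938, 0) = 3.938
Node u (S = 30): continuation = 1/1.05·[0.6667·0.0000 + 0.3333·0.0000] = 0.0000; exercise value = 0.0000 ≤ continuation, so V_u = 0.0000
Node d (S = 18.75): continuation = 1/1.05·[0.6667·0.0000 + 0.3333·3.9375] = 1.2500; exercise value = 0.0000 ≤ continuation, so V_d = 1.2500
Node 0 (S = 25): continuation = 1/1.05·[0.6667·0.0000 + 0.3333·1.2500] = 0.3968; exercise value = 0.0000 ≤ continuation, so V_0 = 0.3968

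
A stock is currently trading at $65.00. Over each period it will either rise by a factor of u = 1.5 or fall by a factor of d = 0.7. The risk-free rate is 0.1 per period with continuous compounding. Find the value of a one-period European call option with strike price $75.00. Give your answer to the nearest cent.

$10.31

Risk-neutral probability p = (e^0.1 − 0.7)/(1.5 − 0.7) = 0.4052/0.8000 = 0.5065
Terminal stock prices: S_u = 97.5, S_d = 45.5
Terminal payoffs (S − K): max(22.5, 0) = 22.5, max(-29.5, 0) = 0
Node 0 (S = 65): V_0 = e^(−0.1)·[0.5065·22.5000 + 0.4935·0.0000] = 10.3110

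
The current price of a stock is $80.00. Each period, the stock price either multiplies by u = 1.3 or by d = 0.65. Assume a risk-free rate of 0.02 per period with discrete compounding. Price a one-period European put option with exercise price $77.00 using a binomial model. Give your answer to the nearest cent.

$10.56

Risk-neutral probability p = (1 + 0.02 − 0.65)/(1.3 − 0.65) = 0.3700/0.6500 = 0.5692
Terminal stock prices: S_u = 104, S_d = 52
Terminal payoffs (K − S): max(-27, 0) = 0, max(25, 0) = 25
Node 0 (S = 80): V_0 = 1/1.02·[0.5692·0.0000 + 0.4308·25.0000] = 10.5581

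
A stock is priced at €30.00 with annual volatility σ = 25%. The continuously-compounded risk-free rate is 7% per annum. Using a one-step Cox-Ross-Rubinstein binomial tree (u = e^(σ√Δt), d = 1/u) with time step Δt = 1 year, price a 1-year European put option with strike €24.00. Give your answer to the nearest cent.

CRR parameters: u = e^(σ√Δt) = e^(0.25·√1) = 1.2840, d = 1/u = 0.7788
Per-period rate: rΔt = 0.07·1 = 0.07, so R = e^0.07 = 1.0725
Risk-neutral probability p = (e^0.07 − 0.7788)/(1.2840 − 0.7788) = 0.2937/0.5052 = 0.5813
Terminal stock prices: S_u = 38.52, S_d = 23.36
Terminal payoffs (K − S): max(-14.52, 0) = 0, max(0.636, 0) = 0.636
Node 0 (S = 30): V_0 = e^(−0.07)·[0.5813·0.0000 + 0.4187·0.6360] = 0.2483

€0.25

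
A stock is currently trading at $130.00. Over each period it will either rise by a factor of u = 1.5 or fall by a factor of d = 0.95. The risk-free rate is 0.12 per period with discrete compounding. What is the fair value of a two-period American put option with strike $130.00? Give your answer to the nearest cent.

$4.82

Risk-neutral probability p = (1 + 0.12 − 0.95)/(1.5 − 0.95) = 0.1700/0.5500 = 0.3091
Terminal stock prices: S_uu = 292.5, S_ud = 185.2, S_dd = 117.3
Terminal payoffs (K − S): max(-162.5, 0) = 0, max(-55.25, 0) = 0, max(12.67, 0) = 12.67
Node u (S = 195): continuation = 1/1.12·[0.3091·0.0000 + 0.6909·0.0000] = 0.0000; exercise value = 0.0000 ≤ continuation, so V_u = 0.0000
Node d (S = 123.5): continuation = 1/1.12·[0.3091·0.0000 + 0.6909·12.6750] = 7.8190; exercise value = 6.5000 ≤ continuation, so V_d = 7.8190
Node 0 (S = 130): continuation = 1/1.12·[0.3091·0.0000 + 0.6909·7.8190] = 4.8234; exercise value = 0.0000 ≤ continuation, so V_0 = 4.8234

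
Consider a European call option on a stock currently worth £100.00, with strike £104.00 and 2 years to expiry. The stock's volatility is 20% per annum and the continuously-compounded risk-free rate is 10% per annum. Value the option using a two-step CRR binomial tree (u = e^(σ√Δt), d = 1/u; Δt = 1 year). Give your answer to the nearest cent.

CRR parameters: u = e^(σ√Δt) = e^(0.2·√1) = 1.2214, d = 1/u = 0.8187
Per-period rate: rΔt = 0.1·1 = 0.1, so R = e^0.1 = 1.1052
Risk-neutral probability p = (e^0.1 − 0.8187)/(1.2214 − 0.8187) = 0.2864/0.4027 = 0.7113
Terminal stock prices: S_uu = 149.2, S_ud = 100, S_dd = 67.03
Terminal payoffs (S − K): max(45.18, 0) = 45.18, max(-4, 0) = 0, max(-36.97, 0) = 0
Node u (S = 122.1): V_u = e^(−0.1)·[0.7113·45.1825 + 0.2887·0.0000] = 29.0819
Node d (S = 81.87): V_d = e^(−0.1)·[0.7113·0.0000 + 0.2887·0.0000] = 0.0000
Node 0 (S = 100): V_0 = e^(−0.1)·[0.7113·29.0819 + 0.2887·0.0000] = 18.7187

£18.72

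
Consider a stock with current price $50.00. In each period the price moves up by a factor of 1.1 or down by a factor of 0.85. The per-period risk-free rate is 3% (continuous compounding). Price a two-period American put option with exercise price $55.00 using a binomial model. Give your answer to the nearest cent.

$5.00

Risk-neutral probability p = (e^0.03 − 0.85)/(1.1 − 0.85) = 0.1805/0.2500 = 0.7218
Terminal stock prices: S_uu = 60.5, S_ud = 46.75, S_dd = 36.12
Terminal payoffs (K − S): max(-5.5, 0) = 0, max(8.25, 0) = 8.25, max(18.88, 0) = 18.88
Node u (S = 55): continuation = e^(−0.03)·[0.7218·0.0000 + 0.2782·8.2500] = 2.2272; exercise value = 0.0000 ≤ continuation, so V_u = 2.2272
Node d (S = 42.5): continuation = e^(−0.03)·[0.7218·8.2500 + 0.2782·18.8750] = 10.8745; exercise value = 12.5000 > continuation, so V_d = 12.5000 (exercise)
Node 0 (S = 50): continuation = e^(−0.03)·[0.7218·2.2272 + 0.2782·12.5000] = 4.9346; exercise value = 5.0000 > continuation, so V_0 = 5.0000 (exercise)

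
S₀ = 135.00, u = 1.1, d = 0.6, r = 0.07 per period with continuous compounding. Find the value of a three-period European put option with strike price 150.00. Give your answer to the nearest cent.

Risk-neutral probability p = (e^0.07 − 0.6)/(1.1 − 0.6) = 0.4725/0.5000 = 0.9450
Terminal stock prices: S_uuu = 179.7, S_uud = 98.01, S_udd = 53.46, S_ddd = 29.16
Terminal payoffs (K − S): max(-29.69, 0) = 0, max(51.99, 0) = 51.99, max(96.54, 0) = 96.54, max(120.8, 0) = 120.8
Node uu (S = 163.4): V_uu = e^(−0.07)·[0.9450·0.0000 + 0.0550·51.9900] = 2.6653
Node ud (S = 89.1): V_ud = e^(−0.07)·[0.9450·51.9900 + 0.0550·96.5400] = 50.7591
Node dd (S = 48.6): V_dd = e^(−0.07)·[0.9450·96.5400 + 0.0550·120.8400] = 91.2591
Node u (S = 148.5): V_u = e^(−0.07)·[0.9450·2.6653 + 0.0550·50.7591] = 4.9507
Node d (S = 81): V_d = e^(−0.07)·[0.9450·50.7591 + 0.0550·91.2591] = 49.4037
Node 0 (S = 135): V_0 = e^(−0.07)·[0.9450·4.9507 + 0.0550·49.4037] = 6.8950

6.89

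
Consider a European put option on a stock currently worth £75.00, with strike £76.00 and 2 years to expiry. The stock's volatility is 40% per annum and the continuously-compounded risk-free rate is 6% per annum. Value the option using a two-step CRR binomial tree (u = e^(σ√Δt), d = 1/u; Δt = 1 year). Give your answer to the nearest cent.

CRR parameters: u = e^(σ√Δt) = e^(0.4·√1) = 1.4918, d = 1/u = 0.6703
Per-period rate: rΔt = 0.06·1 = 0.06, so R = e^0.06 = 1.0618
Risk-neutral probability p = (e^0.06 − 0.6703)/(1.4918 − 0.6703) = 0.3915/0.8215 = 0.4766
Terminal stock prices: S_uu = 166.9, S_ud = 75, S_dd = 33.7
Terminal payoffs (K − S): max(-90.92, 0) = 0, max(1, 0) = 1, max(42.3, 0) = 42.3
Node u (S = 111.9): V_u = e^(−0.06)·[0.4766·0.0000 + 0.5234·1.0000] = 0.4929
Node d (S = 50.27): V_d = e^(−0.06)·[0.4766·1.0000 + 0.5234·42.3003] = 21.3001
Node 0 (S = 75): V_0 = e^(−0.06)·[0.4766·0.4929 + 0.5234·21.3001] = 10.7208

£10.72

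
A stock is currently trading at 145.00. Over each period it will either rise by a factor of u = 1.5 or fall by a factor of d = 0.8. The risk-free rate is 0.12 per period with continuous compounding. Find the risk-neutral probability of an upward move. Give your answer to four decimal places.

p = 0.4679

Risk-neutral probability p = (e^0.12 − 0.8)/(1.5 − 0.8) = 0.3275/0.7000 = 0.4679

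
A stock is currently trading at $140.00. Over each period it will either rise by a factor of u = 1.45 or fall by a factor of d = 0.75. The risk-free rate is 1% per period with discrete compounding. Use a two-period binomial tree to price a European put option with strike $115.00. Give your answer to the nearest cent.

$14.04

Risk-neutral probability p = (1 + 0.01 − 0.75)/(1.45 − 0.75) = 0.2600/0.7000 = 0.3714
Terminal stock prices: S_uu = 294.4, S_ud = 152.2, S_dd = 78.75
Terminal payoffs (K − S): max(-179.4, 0) = 0, max(-37.25, 0) = 0, max(36.25, 0) = 36.25
Node u (S = 203): V_u = 1/1.01·[0.3714·0.0000 + 0.6286·0.0000] = 0.0000
Node d (S = 105): V_d = 1/1.01·[0.3714·0.0000 + 0.6286·36.2500] = 22.5601
Node 0 (S = 140): V_0 = 1/1.01·[0.3714·0.0000 + 0.6286·22.5601] = 14.0402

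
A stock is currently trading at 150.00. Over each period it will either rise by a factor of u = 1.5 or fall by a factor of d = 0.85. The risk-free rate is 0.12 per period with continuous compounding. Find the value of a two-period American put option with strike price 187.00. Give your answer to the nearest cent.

Risk-neutral probability p = (e^0.12 − 0.85)/(1.5 − 0.85) = 0.2775/0.6500 = 0.4269
Terminal stock prices: S_uu = 337.5, S_ud = 191.2, S_dd = 108.4
Terminal payoffs (K − S): max(-150.5, 0) = 0, max(-4.25, 0) = 0, max(78.63, 0) = 78.63
Node u (S = 225): continuation = e^(−0.12)·[0.4269·0.0000 + 0.5731·0.0000] = 0.0000; exercise value = 0.0000 ≤ continuation, so V_u = 0.0000
Node d (S = 127.5): continuation = e^(−0.12)·[0.4269·0.0000 + 0.5731·78.6250] = 39.9634; exercise value = 59.5000 > continuation, so V_d = 59.5000 (exercise)
Node 0 (S = 150): continuation = e^(−0.12)·[0.4269·0.0000 + 0.5731·59.5000] = 30.2425; exercise value = 37.0000 > continuation, so V_0 = 37.0000 (exercise)

37.00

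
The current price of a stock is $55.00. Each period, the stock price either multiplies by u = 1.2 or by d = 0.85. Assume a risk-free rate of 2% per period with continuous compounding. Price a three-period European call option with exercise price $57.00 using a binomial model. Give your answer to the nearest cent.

Risk-neutral probability p = (e^0.02 − 0.85)/(1.2 − 0.85) = 0.1702/0.3500 = 0.4863
Terminal stock prices: S_uuu = 95.04, S_uud = 67.32, S_udd = 47.68, S_ddd = 33.78
Terminal payoffs (S − K): max(38.04, 0) = 38.04, max(10.32, 0) = 10.32, max(-9.315, 0) = 0, max(-23.22, 0) = 0
Node uu (S = 79.2): V_uu = e^(−0.02)·[0.4863·38.0400 + 0.5137·10.3200] = 23.3287
Node ud (S = 56.1): V_ud = e^(−0.02)·[0.4863·10.3200 + 0.5137·0.0000] = 4.9191
Node dd (S = 39.74): V_dd = e^(−0.02)·[0.4863·0.0000 + 0.5137·0.0000] = 0.0000
Node u (S = 66): V_u = e^(−0.02)·[0.4863·23.3287 + 0.5137·4.9191] = 13.5968
Node d (S = 46.75): V_d = e^(−0.02)·[0.4863·4.9191 + 0.5137·0.0000] = 2.3448
Node 0 (S = 55): V_0 = e^(−0.02)·[0.4863·13.5968 + 0.5137·2.3448] = 7.6617

$7.66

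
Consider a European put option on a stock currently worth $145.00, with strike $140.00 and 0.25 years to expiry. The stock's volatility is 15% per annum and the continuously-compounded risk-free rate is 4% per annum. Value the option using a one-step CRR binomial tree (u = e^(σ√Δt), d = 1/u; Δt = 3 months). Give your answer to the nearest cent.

$2.45

CRR parameters: u = e^(σ√Δt) = e^(0.15·√0.25) = 1.0779, d = 1/u = 0.9277
Per-period rate: rΔt = 0.04·0.25 = 0.01, so R = e^0.01 = 1.0101
Risk-neutral probability p = (e^0.01 − 0.9277)/(1.0779 − 0.9277) = 0.0823/0.1501 = 0.5482
Terminal stock prices: S_u = 156.3, S_d = 134.5
Terminal payoffs (K − S): max(-16.29, 0) = 0, max(5.477, 0) = 5.477
Node 0 (S = 145): V_0 = e^(−0.01)·[0.5482·0.0000 + 0.4518·5.4772] = 2.4500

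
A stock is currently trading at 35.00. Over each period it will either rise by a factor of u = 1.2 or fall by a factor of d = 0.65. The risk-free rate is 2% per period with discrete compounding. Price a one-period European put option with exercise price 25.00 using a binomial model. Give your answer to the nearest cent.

Risk-neutral probability p = (1 + 0.02 − 0.65)/(1.2 − 0.65) = 0.3700/0.5500 = 0.6727
Terminal stock prices: S_u = 42, S_d = 22.75
Terminal payoffs (K − S): max(-17, 0) = 0, max(2.25, 0) = 2.25
Node 0 (S = 35): V_0 = 1/1.02·[0.6727·0.0000 + 0.3273·2.2500] = 0.7219

0.72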